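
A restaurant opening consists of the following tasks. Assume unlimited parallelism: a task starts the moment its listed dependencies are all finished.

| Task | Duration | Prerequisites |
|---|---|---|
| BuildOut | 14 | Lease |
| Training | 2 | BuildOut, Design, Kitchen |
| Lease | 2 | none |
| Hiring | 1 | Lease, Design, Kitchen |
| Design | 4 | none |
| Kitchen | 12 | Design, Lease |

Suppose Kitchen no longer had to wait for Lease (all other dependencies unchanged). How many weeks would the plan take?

Original critical path: Lease→BuildOut→Training = 2+14+2 = 18 ⇒ 18 weeks.
Dropping Lease→Kitchen doesn't change Kitchen's earliest start (4); another predecessor still binds.
The longest chain is now Lease→BuildOut→Training = 2+14+2 = 18, so the plan takes 18 weeks.

18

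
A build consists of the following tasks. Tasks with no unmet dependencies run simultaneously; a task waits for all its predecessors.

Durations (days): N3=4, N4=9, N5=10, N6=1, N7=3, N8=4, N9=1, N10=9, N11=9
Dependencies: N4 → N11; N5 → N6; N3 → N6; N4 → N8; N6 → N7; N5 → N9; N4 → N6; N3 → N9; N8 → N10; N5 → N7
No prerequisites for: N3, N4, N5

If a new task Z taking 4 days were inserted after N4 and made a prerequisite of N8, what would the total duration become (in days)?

Originally the project takes 22 days.
With Z inserted, N8 now waits for max(N4, Z).
New critical path: N4→Z→N8→N10 = 9+4+4+9 = 26 ⇒ 26 days.

26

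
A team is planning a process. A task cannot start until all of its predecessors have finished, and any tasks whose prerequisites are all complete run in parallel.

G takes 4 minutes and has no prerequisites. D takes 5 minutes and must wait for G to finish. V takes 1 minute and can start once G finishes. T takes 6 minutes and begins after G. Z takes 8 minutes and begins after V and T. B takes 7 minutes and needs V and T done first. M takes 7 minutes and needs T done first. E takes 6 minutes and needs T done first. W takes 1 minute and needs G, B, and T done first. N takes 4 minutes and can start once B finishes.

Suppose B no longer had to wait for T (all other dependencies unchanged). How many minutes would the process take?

18

Before: longest chain G→T→B→N = 4+6+7+4 = 21, finish 21.
Without T→B, B's earliest start moves from 10 to 5.
The longest chain is now G→T→Z = 4+6+8 = 18, so the process takes 18 minutes.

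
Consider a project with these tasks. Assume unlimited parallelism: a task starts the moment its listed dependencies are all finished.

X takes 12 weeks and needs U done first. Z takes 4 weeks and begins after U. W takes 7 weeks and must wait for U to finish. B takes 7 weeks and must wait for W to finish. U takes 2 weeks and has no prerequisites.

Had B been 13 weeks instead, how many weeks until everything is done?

Baseline: U→W→B = 2+7+7 = 16 → 16 weeks.
Since B is critical, the +6 change carries straight to that chain (now 22 weeks).
No other chain overtakes it, so the finish is 22 weeks.

22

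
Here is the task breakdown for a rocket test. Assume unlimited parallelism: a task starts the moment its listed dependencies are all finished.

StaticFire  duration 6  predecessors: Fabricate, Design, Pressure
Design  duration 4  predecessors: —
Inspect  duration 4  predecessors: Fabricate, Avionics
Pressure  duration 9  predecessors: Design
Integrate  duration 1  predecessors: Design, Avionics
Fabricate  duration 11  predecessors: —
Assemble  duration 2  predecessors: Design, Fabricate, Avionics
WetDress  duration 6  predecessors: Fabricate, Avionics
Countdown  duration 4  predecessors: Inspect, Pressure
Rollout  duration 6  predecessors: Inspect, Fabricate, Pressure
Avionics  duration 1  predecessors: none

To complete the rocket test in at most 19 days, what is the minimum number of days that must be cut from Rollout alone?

Current finish: 21 days; target: 19.
Rollout is on every critical path, so each day cut from Rollout cuts the finish by one (this holds down to a finish of 19).
Need 21 − 19 = 2 days off Rollout → Rollout becomes 4 days, finish becomes 19.

2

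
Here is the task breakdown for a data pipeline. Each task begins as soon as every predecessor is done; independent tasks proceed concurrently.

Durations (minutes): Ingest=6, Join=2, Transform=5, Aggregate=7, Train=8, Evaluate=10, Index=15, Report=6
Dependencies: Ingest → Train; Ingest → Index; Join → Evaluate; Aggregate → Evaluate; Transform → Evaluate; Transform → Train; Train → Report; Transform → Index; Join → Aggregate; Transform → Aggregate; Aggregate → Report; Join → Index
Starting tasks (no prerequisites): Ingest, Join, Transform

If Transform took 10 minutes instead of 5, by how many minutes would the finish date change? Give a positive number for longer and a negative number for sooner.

5

Actual critical path: Transform→Aggregate→Evaluate = 5+7+10 = 22 ⇒ 22 minutes.
Transform lies on that path, so at 10 minutes the path becomes 27 minutes.
No other chain overtakes it, so the finish is 27 minutes.
Change in finish: 27 − 22 = +5 minutes.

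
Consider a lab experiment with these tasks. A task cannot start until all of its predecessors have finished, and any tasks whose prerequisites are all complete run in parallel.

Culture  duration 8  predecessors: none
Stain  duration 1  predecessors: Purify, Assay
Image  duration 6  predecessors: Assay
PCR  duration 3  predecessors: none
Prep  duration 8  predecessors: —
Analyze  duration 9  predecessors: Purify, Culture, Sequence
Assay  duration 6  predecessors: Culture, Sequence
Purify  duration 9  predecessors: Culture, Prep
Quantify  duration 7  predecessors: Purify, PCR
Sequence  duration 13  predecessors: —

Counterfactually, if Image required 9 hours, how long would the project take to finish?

Baseline: Prep→Purify→Analyze = 8+9+9 = 26 → 26 hours.
Image has 1 hour of float (longest path through it is 25).
The binding chain switches to Sequence→Assay→Image = 13+6+9 = 28; finish 28 hours.

28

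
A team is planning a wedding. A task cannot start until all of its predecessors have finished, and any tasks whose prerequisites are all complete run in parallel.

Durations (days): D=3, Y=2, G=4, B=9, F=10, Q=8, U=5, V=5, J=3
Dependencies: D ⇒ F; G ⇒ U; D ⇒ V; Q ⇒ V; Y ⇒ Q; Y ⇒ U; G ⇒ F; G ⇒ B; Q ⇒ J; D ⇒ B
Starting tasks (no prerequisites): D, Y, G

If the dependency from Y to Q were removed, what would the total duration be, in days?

Before: longest chain Y→Q→V = 2+8+5 = 15, finish 15.
Without Y→Q, Q's earliest start moves from 2 to 0.
New critical path: G→F = 4+10 = 14 ⇒ 14 days.

14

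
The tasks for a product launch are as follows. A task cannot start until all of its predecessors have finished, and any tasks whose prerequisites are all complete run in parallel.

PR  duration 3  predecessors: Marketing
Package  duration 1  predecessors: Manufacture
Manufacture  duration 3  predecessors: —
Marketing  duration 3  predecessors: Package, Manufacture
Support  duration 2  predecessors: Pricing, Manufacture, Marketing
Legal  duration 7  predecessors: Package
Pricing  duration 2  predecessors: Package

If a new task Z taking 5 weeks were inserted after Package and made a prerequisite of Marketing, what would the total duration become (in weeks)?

Originally the schedule takes 11 weeks.
With Z inserted, Marketing now waits for max(Package, Manufacture, Z).
New critical path: Manufacture→Package→Z→Marketing→PR = 3+1+5+3+3 = 15 ⇒ 15 weeks.

15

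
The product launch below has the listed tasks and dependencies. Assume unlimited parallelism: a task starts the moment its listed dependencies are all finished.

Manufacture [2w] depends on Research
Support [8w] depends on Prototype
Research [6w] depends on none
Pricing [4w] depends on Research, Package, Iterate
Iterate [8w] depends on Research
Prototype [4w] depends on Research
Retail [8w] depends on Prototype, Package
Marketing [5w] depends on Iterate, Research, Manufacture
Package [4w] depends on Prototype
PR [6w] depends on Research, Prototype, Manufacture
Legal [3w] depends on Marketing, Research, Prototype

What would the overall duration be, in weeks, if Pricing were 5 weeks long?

22

Baseline: Research→Prototype→Package→Retail = 6+4+4+8 = 22 → 22 weeks.
The longest path through Pricing is only 18 weeks, so Pricing has float 4.
No other chain overtakes it, so the finish is 22 weeks.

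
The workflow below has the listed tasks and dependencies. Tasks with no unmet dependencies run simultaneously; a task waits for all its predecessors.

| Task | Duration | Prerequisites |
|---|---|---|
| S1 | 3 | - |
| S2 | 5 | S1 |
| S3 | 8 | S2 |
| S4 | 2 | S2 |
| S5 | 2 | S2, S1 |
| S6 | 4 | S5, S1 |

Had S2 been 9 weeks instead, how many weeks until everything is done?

20

The binding path is S1→S2→S3 = 3+5+8 = 16; finish at 16 weeks.
S2 is on the critical path; changing it to 9 makes that path 20 weeks.
No other chain overtakes it, so the finish is 20 weeks.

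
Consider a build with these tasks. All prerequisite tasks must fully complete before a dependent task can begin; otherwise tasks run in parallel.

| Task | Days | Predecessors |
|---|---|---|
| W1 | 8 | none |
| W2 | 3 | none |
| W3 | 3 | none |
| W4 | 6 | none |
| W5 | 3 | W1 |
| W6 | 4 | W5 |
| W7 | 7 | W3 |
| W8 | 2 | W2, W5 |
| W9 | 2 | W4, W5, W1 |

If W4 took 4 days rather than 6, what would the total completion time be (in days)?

15

As given, the longest chain is W1→W5→W6 = 8+3+4 = 15, so the finish is 15 days.
W4 is off the critical path — its longest chain is 8 days, giving 7 of slack.
That remains the longest chain; total 15 days.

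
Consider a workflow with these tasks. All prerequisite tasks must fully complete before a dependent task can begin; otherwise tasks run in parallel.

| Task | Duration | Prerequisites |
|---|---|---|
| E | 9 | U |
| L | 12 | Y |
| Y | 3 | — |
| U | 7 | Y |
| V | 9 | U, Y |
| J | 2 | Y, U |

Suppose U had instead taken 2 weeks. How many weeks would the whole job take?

15

Baseline: Y→U→V = 3+7+9 = 19 → 19 weeks.
U lies on that path, so at 2 weeks the path becomes 14 weeks.
The binding chain switches to Y→L = 3+12 = 15; finish 15 weeks.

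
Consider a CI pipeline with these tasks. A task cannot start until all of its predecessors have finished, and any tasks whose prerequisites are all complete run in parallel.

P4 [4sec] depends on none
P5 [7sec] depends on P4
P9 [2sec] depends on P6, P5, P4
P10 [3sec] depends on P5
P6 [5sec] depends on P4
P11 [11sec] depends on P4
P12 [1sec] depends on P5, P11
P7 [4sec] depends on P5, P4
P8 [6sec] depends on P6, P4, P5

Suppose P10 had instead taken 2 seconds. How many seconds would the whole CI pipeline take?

17

Critical path before the change: P4→P5→P8 = 4+7+6 = 17 giving 17 seconds.
P10 is off the critical path — its longest chain is 14 seconds, giving 3 of slack.
That remains the longest chain; total 17 seconds.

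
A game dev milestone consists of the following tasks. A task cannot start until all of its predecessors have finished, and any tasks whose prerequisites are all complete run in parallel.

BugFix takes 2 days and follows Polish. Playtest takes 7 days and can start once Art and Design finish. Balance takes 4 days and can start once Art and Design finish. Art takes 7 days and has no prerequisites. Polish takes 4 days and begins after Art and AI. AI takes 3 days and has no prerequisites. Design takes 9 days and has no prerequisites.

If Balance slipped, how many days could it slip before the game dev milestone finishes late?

Critical path: Design→Playtest = 9+7 = 16, so the finish is 16 days.
The longest chain containing Balance totals 13 days.
Slack of Balance = 12 − 9 = 3 days.

3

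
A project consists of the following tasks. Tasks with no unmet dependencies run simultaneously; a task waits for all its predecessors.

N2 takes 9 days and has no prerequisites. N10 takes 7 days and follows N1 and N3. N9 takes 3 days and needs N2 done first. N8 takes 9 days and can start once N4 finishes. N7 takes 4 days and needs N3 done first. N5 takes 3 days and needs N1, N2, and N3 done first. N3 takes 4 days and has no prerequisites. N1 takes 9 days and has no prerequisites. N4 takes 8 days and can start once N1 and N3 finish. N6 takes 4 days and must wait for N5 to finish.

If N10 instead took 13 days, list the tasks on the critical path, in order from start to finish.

N1, N4, N8

Actual critical path: N1→N4→N8 = 9+8+9 = 26 ⇒ 26 days.
The longest path through N10 is only 16 days, so N10 has float 10.
The critical path is still N1→N4→N8; finish is now 26 days.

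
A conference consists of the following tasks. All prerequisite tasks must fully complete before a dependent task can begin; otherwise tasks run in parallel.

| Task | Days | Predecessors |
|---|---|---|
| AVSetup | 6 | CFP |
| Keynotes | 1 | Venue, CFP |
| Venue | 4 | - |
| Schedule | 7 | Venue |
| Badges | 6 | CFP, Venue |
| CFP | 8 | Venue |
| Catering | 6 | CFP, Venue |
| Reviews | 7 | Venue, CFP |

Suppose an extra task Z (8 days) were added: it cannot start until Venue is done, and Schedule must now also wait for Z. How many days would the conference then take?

19

Originally the conference takes 19 days.
With Z inserted, Schedule now waits for max(Venue, Z).
New critical path: Venue→Z→Schedule = 4+8+7 = 19 ⇒ 19 days.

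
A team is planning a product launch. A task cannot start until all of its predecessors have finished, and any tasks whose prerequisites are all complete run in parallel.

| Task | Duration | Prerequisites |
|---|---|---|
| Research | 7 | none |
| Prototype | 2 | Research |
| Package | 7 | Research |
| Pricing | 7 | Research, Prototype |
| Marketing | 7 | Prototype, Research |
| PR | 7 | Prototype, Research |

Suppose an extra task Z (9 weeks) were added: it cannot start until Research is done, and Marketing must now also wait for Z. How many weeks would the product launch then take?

23

Originally the product launch takes 16 weeks.
With Z inserted, Marketing now waits for max(Prototype, Research, Z).
New critical path: Research→Z→Marketing = 7+9+7 = 23 ⇒ 23 weeks.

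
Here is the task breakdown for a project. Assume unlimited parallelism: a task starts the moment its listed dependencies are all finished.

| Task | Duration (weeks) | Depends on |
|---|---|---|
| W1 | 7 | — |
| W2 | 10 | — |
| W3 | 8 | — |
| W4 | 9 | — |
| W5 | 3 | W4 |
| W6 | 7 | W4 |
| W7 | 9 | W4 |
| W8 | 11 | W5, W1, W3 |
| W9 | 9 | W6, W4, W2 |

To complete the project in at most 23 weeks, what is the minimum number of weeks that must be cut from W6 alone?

Current finish: 25 weeks; target: 23.
W6 is on every critical path, so each week cut from W6 cuts the finish by one (this holds down to a finish of 23).
Need 25 − 23 = 2 weeks off W6 → W6 becomes 5 weeks, finish becomes 23.

2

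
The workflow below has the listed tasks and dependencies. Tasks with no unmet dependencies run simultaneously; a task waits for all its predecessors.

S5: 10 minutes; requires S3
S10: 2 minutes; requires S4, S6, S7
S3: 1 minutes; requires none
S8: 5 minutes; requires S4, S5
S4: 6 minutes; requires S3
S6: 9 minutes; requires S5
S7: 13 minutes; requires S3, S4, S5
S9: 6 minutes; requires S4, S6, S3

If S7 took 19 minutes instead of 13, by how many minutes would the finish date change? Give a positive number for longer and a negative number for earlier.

Critical path before the change: S3→S5→S7→S10 = 1+10+13+2 = 26 giving 26 minutes.
Since S7 is critical, the +6 change carries straight to that chain (now 32 minutes).
No other chain overtakes it, so the finish is 32 minutes.
Change in finish: 32 − 26 = +6 minutes.

6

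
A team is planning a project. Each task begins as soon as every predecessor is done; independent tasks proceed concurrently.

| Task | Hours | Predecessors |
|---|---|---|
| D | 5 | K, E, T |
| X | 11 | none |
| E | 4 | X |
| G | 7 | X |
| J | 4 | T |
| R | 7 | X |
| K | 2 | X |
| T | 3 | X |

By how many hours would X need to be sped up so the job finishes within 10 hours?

10

Current finish: 20 hours; target: 10.
X is on every critical path, so each hour cut from X cuts the finish by one (this holds down to a finish of 10).
Need 20 − 10 = 10 hours off X → X becomes 1 hour, finish becomes 10.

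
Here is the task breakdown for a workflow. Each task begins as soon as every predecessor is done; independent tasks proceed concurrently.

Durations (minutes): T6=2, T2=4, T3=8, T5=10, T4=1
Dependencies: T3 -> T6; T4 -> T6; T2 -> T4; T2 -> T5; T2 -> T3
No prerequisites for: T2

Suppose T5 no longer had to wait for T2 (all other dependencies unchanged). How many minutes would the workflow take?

14

Original critical path: T2→T3→T6 = 4+8+2 = 14 ⇒ 14 minutes.
Without T2→T5, T5's earliest start moves from 4 to 0.
New critical path: T2→T3→T6 = 4+8+2 = 14 ⇒ 14 minutes.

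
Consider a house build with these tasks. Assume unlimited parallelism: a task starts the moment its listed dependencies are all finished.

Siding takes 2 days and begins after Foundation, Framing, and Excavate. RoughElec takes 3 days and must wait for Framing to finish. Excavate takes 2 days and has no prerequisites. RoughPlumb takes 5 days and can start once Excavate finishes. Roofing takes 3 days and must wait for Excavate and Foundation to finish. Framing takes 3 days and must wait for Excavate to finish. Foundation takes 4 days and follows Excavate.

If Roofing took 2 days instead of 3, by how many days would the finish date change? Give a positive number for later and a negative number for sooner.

Baseline: Excavate→Foundation→Roofing = 2+4+3 = 9 → 9 days.
Roofing lies on that path, so at 2 days the path becomes 8 days.
The critical path is still Excavate→Foundation→Roofing; finish is now 8 days.
Change in finish: 8 − 9 = -1 days.

-1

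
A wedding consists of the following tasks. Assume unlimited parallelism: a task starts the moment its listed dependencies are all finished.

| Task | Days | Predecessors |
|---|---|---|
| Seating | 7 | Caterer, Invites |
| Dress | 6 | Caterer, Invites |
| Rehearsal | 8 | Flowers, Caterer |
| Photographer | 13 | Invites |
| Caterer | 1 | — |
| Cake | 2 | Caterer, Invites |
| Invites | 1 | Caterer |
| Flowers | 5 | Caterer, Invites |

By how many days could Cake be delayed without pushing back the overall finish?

Caterer→Invites→Flowers→Rehearsal = 1+1+5+8 = 15 sets the makespan at 15 days.
Longest path through Cake: 4 days (earliest finish 4, latest finish 15).
Slack of Cake = 13 − 2 = 11 days.

11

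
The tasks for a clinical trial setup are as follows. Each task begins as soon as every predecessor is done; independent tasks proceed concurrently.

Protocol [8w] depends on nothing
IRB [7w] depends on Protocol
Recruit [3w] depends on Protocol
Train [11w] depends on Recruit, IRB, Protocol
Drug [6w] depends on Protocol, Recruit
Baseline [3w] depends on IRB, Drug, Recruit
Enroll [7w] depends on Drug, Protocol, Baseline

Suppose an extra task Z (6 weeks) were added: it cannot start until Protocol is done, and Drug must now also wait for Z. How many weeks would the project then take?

30

Originally the project takes 27 weeks.
With Z inserted, Drug now waits for max(Protocol, Recruit, Z).
New critical path: Protocol→Z→Drug→Baseline→Enroll = 8+6+6+3+7 = 30 ⇒ 30 weeks.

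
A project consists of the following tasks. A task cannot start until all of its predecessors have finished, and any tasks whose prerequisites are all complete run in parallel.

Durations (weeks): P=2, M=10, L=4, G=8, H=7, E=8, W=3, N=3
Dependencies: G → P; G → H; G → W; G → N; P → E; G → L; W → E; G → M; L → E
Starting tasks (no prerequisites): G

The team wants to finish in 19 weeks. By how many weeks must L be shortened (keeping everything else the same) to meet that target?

Current finish: 20 weeks; target: 19.
L is on every critical path, so each week cut from L cuts the finish by one (this holds down to a finish of 19).
Need 20 − 19 = 1 week off L → L becomes 3 weeks, finish becomes 19.

1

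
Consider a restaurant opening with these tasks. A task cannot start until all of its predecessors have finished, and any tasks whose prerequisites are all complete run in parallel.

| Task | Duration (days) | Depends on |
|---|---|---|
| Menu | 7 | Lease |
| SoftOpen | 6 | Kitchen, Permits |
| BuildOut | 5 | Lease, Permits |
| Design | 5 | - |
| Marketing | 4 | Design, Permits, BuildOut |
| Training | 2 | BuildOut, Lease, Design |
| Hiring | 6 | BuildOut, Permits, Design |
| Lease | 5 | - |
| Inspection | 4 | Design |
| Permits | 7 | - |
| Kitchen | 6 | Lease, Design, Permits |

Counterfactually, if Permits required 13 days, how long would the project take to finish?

Actual critical path: Permits→Kitchen→SoftOpen = 7+6+6 = 19 ⇒ 19 days.
Permits lies on that path, so at 13 days the path becomes 25 days.
The critical path is still Permits→Kitchen→SoftOpen; finish is now 25 days.

25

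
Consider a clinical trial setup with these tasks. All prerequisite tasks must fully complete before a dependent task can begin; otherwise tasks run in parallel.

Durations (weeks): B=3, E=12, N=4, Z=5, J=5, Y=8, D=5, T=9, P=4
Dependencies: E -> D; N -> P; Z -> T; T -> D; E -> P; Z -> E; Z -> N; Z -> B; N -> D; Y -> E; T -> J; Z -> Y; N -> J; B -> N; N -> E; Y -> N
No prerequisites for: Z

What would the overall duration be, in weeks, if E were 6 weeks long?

28

As given, the longest chain is Z→Y→N→E→D = 5+8+4+12+5 = 34, so the finish is 34 weeks.
Since E is critical, the -6 change carries straight to that chain (now 28 weeks).
No other chain overtakes it, so the finish is 28 weeks.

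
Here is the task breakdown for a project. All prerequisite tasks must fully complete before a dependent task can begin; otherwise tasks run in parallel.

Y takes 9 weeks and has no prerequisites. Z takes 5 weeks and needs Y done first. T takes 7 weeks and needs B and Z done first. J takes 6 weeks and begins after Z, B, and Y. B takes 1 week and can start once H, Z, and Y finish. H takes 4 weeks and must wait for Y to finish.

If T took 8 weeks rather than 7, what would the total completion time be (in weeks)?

Critical path before the change: Y→Z→B→T = 9+5+1+7 = 22 giving 22 weeks.
T lies on that path, so at 8 weeks the path becomes 23 weeks.
The critical path is still Y→Z→B→T; finish is now 23 weeks.

23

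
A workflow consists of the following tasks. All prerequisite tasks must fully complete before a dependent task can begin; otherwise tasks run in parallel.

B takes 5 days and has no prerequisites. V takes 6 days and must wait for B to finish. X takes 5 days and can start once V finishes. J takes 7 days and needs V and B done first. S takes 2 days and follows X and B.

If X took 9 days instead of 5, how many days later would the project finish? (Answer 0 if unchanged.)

4

As given, the longest chain is B→V→X→S = 5+6+5+2 = 18, so the finish is 18 days.
Since X is critical, the +4 change carries straight to that chain (now 22 days).
No other chain overtakes it, so the finish is 22 days.
Change in finish: 22 − 18 = +4 days.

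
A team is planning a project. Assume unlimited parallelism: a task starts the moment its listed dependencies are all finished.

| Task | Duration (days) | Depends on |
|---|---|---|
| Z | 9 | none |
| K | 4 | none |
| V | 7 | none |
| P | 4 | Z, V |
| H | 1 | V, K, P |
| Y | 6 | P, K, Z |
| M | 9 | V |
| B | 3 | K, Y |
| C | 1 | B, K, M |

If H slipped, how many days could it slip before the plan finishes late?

The longest chain is Z→P→Y→B→C = 9+4+6+3+1 = 23; overall finish 23 days.
H finishes as early as 14 and must finish by 23.
Float = 23 − 14 = 9.

9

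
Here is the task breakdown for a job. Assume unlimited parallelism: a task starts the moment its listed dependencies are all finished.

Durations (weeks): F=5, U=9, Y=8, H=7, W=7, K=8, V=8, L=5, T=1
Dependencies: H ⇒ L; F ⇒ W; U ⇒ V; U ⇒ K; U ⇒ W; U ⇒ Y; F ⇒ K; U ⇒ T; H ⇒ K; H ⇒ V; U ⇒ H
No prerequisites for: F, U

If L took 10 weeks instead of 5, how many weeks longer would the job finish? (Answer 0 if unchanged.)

2

Critical path before the change: U→H→K = 9+7+8 = 24 giving 24 weeks.
L is off the critical path — its longest chain is 21 weeks, giving 3 of slack.
The binding chain switches to U→H→L = 9+7+10 = 26; finish 26 weeks.
Change in finish: 26 − 24 = +2 weeks.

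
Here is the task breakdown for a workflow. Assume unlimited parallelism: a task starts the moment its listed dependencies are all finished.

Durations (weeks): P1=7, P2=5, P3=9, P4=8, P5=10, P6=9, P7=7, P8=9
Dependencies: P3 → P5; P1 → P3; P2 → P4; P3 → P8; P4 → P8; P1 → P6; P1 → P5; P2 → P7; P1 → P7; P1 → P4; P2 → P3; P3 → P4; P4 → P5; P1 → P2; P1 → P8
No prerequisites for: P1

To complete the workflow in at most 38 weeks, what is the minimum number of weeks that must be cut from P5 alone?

1

Current finish: 39 weeks; target: 38.
P5 is on every critical path, so each week cut from P5 cuts the finish by one (this holds down to a finish of 38).
Need 39 − 38 = 1 week off P5 → P5 becomes 9 weeks, finish becomes 38.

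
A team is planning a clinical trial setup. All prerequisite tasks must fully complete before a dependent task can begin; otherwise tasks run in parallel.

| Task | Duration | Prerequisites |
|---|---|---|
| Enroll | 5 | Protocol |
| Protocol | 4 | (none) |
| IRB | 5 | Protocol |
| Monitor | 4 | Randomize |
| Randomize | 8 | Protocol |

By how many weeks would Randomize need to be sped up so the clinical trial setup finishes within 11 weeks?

Current finish: 16 weeks; target: 11.
Randomize is on every critical path, so each week cut from Randomize cuts the finish by one (this holds down to a finish of 9).
Need 16 − 11 = 5 weeks off Randomize → Randomize becomes 3 weeks, finish becomes 11.

5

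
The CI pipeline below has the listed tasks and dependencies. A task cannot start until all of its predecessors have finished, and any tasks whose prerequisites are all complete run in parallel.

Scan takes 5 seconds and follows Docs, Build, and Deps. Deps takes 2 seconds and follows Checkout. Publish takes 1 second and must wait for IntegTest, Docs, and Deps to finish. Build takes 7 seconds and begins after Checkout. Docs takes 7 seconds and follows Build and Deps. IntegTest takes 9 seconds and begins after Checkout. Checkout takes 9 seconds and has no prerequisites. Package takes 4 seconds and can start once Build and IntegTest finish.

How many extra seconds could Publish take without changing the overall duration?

Critical path: Checkout→Build→Docs→Scan = 9+7+7+5 = 28, so the finish is 28 seconds.
The longest chain containing Publish totals 24 seconds.
So Publish can slip 28 − 24 = 4 seconds.

4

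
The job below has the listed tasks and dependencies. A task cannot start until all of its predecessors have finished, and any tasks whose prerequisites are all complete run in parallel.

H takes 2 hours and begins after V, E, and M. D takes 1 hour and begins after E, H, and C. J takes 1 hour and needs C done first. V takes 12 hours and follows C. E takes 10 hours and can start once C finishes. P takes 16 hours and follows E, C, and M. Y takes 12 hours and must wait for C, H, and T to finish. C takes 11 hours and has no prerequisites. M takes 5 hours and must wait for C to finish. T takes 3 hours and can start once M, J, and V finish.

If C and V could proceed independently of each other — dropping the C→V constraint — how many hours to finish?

37

Original critical path: C→V→T→Y = 11+12+3+12 = 38 ⇒ 38 hours.
Without C→V, V's earliest start moves from 11 to 0.
The longest chain is now C→E→P = 11+10+16 = 37, so the project takes 37 hours.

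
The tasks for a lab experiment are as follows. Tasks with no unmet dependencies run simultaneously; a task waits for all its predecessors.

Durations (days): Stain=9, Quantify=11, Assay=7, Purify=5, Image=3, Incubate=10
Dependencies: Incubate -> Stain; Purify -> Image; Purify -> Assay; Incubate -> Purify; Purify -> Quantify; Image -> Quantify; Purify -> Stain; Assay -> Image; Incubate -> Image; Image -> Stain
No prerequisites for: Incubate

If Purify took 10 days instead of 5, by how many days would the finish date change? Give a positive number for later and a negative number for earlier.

Actual critical path: Incubate→Purify→Assay→Image→Quantify = 10+5+7+3+11 = 36 ⇒ 36 days.
Purify lies on that path, so at 10 days the path becomes 41 days.
No other chain overtakes it, so the finish is 41 days.
Change in finish: 41 − 36 = +5 days.

5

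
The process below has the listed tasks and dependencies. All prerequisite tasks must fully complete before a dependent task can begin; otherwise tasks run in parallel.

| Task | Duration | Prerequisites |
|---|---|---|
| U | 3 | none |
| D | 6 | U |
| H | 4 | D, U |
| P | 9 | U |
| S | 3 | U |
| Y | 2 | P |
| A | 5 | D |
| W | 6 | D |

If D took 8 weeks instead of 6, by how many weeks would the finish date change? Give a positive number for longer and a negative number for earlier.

Actual critical path: U→D→W = 3+6+6 = 15 ⇒ 15 weeks.
Since D is critical, the +2 change carries straight to that chain (now 17 weeks).
The critical path is still U→D→W; finish is now 17 weeks.
Change in finish: 17 − 15 = +2 weeks.

2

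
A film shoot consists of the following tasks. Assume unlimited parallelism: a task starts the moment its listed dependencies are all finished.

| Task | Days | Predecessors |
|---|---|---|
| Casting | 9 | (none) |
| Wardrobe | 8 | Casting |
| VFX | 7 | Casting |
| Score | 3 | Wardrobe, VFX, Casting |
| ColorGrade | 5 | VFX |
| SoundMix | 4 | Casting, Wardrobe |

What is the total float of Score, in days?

1

Casting→Wardrobe→SoundMix = 9+8+4 = 21 sets the makespan at 21 days.
The longest chain containing Score totals 20 days.
Float = 21 − 20 = 1.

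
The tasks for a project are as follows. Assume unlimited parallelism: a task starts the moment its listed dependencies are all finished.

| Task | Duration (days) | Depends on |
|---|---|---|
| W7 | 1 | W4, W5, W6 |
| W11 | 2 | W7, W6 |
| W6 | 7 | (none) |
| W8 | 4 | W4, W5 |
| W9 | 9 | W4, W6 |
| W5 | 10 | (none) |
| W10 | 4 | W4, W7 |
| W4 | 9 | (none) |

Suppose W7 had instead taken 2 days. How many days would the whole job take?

Baseline: W4→W9 = 9+9 = 18 → 18 days.
W7 has 3 days of float (longest path through it is 15).
No other chain overtakes it, so the finish is 18 days.

18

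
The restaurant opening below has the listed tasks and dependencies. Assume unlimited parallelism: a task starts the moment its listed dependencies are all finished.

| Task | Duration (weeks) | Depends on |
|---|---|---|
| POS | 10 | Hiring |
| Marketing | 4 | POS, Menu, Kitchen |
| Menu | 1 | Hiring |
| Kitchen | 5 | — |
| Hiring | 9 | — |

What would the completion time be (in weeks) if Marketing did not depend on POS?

19

With the dependency in place, Hiring→POS→Marketing = 9+10+4 = 23 sets the finish at 23 weeks.
Without POS→Marketing, Marketing's earliest start moves from 19 to 10.
New critical path: Hiring→POS = 9+10 = 19 ⇒ 19 weeks.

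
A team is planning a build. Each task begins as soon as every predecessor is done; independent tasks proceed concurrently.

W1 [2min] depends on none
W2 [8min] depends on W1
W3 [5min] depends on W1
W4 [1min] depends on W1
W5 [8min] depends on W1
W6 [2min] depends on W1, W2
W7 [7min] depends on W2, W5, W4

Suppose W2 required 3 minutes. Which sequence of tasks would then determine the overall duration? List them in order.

W1, W5, W7

As given, the longest chain is W1→W2→W7 = 2+8+7 = 17, so the finish is 17 minutes.
Since W2 is critical, the -5 change carries straight to that chain (now 12 minutes).
The binding chain switches to W1→W5→W7 = 2+8+7 = 17; finish 17 minutes.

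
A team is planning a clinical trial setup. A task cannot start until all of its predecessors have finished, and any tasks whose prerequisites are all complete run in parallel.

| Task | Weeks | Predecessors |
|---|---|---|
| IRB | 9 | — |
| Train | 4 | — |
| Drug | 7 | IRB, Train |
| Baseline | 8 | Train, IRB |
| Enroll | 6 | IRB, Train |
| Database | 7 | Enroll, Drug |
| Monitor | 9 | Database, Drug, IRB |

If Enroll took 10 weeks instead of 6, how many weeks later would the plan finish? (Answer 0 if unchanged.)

Critical path before the change: IRB→Drug→Database→Monitor = 9+7+7+9 = 32 giving 32 weeks.
Enroll is off the critical path — its longest chain is 31 weeks, giving 1 of slack.
Now IRB→Enroll→Database→Monitor = 9+10+7+9 = 35 is longest, so the finish becomes 35 weeks.
Change in finish: 35 − 32 = +3 weeks.

3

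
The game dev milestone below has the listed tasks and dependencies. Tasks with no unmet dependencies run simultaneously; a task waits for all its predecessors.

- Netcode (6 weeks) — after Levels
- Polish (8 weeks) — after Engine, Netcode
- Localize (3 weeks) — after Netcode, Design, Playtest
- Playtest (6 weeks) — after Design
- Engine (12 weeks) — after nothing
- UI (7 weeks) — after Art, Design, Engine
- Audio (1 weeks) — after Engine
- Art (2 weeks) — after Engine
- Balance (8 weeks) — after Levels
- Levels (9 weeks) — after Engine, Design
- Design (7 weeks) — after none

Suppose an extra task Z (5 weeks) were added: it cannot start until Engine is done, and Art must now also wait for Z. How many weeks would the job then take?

Originally the job takes 35 weeks.
With Z inserted, Art now waits for max(Engine, Z).
New critical path: Engine→Levels→Netcode→Polish = 12+9+6+8 = 35 ⇒ 35 weeks.

35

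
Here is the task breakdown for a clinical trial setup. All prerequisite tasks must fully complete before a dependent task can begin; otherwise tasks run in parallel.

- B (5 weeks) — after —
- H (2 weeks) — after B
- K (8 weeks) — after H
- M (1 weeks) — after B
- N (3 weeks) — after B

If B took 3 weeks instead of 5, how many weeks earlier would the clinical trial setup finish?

2

Critical path before the change: B→H→K = 5+2+8 = 15 giving 15 weeks.
B is on the critical path; changing it to 3 makes that path 13 weeks.
The critical path is still B→H→K; finish is now 13 weeks.
Change in finish: 13 − 15 = -2 weeks.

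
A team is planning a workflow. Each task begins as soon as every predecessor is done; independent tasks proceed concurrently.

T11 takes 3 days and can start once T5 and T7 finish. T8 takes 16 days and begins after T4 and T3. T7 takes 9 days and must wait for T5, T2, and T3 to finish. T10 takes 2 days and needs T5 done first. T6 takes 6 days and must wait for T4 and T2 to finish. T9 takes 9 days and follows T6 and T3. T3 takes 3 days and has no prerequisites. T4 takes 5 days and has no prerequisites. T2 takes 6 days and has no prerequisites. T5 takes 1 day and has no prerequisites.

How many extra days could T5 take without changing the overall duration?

T2→T6→T9 = 6+6+9 = 21 sets the makespan at 21 days.
The longest chain containing T5 totals 13 days.
Slack of T5 = 8 − 0 = 8 days.

8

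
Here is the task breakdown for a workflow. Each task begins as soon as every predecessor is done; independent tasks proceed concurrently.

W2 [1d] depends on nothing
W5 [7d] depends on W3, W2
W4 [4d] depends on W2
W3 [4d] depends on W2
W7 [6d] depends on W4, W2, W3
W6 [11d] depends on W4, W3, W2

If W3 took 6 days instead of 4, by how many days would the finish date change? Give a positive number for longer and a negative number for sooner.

As given, the longest chain is W2→W3→W6 = 1+4+11 = 16, so the finish is 16 days.
W3 is on the critical path; changing it to 6 makes that path 18 days.
That remains the longest chain; total 18 days.
Change in finish: 18 − 16 = +2 days.

2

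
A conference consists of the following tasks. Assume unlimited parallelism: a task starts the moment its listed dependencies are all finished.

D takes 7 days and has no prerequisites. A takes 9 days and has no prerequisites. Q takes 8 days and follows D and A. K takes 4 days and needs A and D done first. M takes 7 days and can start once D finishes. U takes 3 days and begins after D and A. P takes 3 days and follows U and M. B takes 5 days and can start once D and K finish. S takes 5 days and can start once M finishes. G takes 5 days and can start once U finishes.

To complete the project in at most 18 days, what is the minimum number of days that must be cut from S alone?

1

Current finish: 19 days; target: 18.
S is on every critical path, so each day cut from S cuts the finish by one (this holds down to a finish of 18).
Need 19 − 18 = 1 day off S → S becomes 4 days, finish becomes 18.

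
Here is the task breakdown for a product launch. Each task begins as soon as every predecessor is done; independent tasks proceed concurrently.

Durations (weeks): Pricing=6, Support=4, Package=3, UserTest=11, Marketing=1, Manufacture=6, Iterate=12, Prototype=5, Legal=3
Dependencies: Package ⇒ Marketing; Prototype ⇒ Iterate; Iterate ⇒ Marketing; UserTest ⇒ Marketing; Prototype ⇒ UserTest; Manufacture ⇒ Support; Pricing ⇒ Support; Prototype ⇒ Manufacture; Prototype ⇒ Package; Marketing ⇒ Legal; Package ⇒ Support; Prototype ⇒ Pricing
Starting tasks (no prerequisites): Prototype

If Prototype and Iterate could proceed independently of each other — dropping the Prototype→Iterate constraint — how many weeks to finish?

Before: longest chain Prototype→Iterate→Marketing→Legal = 5+12+1+3 = 21, finish 21.
Without Prototype→Iterate, Iterate's earliest start moves from 5 to 0.
After: Prototype→UserTest→Marketing→Legal = 5+11+1+3 = 20 → 20 weeks.

20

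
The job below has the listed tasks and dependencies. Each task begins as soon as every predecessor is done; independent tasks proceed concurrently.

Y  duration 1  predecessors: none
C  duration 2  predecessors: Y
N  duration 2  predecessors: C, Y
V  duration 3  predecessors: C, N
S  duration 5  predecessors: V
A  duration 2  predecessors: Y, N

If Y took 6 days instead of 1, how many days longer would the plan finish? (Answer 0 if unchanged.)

Critical path before the change: Y→C→N→V→S = 1+2+2+3+5 = 13 giving 13 days.
Y is on the critical path; changing it to 6 makes that path 18 days.
That remains the longest chain; total 18 days.
Change in finish: 18 − 13 = +5 days.

5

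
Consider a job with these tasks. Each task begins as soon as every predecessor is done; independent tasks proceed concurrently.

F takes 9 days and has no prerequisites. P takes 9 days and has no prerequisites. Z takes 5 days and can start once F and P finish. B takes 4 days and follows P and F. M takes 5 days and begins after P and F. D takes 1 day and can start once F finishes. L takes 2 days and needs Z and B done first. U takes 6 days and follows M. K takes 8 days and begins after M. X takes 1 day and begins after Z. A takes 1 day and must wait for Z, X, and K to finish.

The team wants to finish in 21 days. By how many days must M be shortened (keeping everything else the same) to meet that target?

Current finish: 23 days; target: 21.
M is on every critical path, so each day cut from M cuts the finish by one (this holds down to a finish of 19).
Need 23 − 21 = 2 days off M → M becomes 3 days, finish becomes 21.

2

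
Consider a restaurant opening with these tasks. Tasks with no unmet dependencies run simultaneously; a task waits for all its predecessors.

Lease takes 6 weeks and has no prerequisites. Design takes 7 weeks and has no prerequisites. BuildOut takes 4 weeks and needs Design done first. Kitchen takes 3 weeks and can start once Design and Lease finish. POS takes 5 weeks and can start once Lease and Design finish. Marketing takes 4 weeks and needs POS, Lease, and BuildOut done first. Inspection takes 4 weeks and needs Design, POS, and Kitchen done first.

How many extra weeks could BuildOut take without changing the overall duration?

1

Critical path: Design→POS→Marketing = 7+5+4 = 16, so the finish is 16 weeks.
BuildOut finishes as early as 11 and must finish by 12.
Float = 16 − 15 = 1.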